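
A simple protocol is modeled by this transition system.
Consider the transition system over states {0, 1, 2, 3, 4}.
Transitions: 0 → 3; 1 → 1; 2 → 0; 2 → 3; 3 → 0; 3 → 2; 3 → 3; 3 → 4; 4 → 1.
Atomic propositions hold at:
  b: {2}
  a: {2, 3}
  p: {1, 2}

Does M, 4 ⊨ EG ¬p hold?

No

Sat(¬p) = {0, 3, 4}
EG ¬p: greatest fixpoint, start Z0 = {0, 3, 4}, keep only states in Sat with some successor in Z. Z1 = {0, 3}; fixed.
Sat(EG ¬p) = {0, 3}
4 ∉ Sat(EG ¬p) = {0, 3}, so the formula does not hold at 4.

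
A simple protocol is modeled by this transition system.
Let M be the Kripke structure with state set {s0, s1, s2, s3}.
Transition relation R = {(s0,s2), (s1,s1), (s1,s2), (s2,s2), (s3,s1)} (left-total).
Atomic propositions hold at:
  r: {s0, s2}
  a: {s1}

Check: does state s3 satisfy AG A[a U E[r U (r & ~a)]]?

No

Sat(~a) = {s0, s2, s3}
Sat(r & ~a) = {s0, s2}
E[r U (r & ~a)]: least fixpoint, start Z0 = Sat((r & ~a)) = {s0, s2}, add states in Sat(r) with some successor in Z. Already a fixed point.
Sat(E[r U (r & ~a)]) = {s0, s2}
A[a U E[r U (r & ~a)]]: least fixpoint, start Z0 = Sat(E[r U (r & ~a)]) = {s0, s2}, add states in Sat(a) with every successor in Z. Already a fixed point.
Sat(A[a U E[r U (r & ~a)]]) = {s0, s2}
AG A[a U E[r U (r & ~a)]]: greatest fixpoint, start Z0 = {s0, s2}, keep only states in Sat with every successor in Z. Already a fixed point.
Sat(AG A[a U E[r U (r & ~a)]]) = {s0, s2}
s3 ∉ Sat(AG A[a U E[r U (r & ~a)]]) = {s0, s2}, so the formula does not hold at s3.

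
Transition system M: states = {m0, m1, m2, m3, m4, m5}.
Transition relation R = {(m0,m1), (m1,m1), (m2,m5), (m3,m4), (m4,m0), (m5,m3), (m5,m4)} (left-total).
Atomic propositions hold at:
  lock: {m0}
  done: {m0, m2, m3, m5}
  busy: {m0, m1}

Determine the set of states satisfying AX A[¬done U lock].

{m3, m4}

Sat(¬done) = {m1, m4}
A[¬done U lock]: least fixpoint, start Z0 = Sat(lock) = {m0}, add states in Sat(¬done) with every successor in Z. Z1 = {m0, m4}; fixed.
Sat(A[¬done U lock]) = {m0, m4}
Sat(AX A[¬done U lock]) = {s : every successor in {m0, m4}} = {m3, m4}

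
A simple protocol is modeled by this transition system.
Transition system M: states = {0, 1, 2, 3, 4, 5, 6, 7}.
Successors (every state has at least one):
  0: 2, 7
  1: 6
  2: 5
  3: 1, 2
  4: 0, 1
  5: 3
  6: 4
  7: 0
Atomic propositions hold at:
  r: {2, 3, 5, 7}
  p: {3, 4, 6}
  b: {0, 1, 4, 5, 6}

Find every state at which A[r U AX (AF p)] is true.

{1, 2, 3, 5, 6}

AF p: least fixpoint, start Z0 = {3, 4, 6}, add states with every successor in Z. Z1 = {1, 3, 4, 5, 6}; Z2 = {1, 2, 3, 4, 5, 6}; fixed.
Sat(AF p) = {1, 2, 3, 4, 5, 6}
Sat(AX (AF p)) = {s : every successor in {1, 2, 3, 4, 5, 6}} = {1, 2, 3, 5, 6}
A[r U AX (AF p)]: least fixpoint, start Z0 = Sat(AX (AF p)) = {1, 2, 3, 5, 6}, add states in Sat(r) with every successor in Z. Already a fixed point.
Sat(A[r U AX (AF p)]) = {1, 2, 3, 5, 6}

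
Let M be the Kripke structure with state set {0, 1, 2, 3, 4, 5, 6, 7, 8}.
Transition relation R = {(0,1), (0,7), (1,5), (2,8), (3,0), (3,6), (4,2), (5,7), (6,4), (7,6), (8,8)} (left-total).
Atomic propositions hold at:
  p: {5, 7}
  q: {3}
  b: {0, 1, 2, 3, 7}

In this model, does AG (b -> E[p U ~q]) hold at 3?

Sat(~q) = {0, 1, 2, 4, 5, 6, 7, 8}
E[p U ~q]: least fixpoint, start Z0 = Sat(~q) = {0, 1, 2, 4, 5, 6, 7, 8}, add states in Sat(p) with some successor in Z. Already a fixed point.
Sat(E[p U ~q]) = {0, 1, 2, 4, 5, 6, 7, 8}
Sat(b -> E[p U ~q]) = {0, 1, 2, 4, 5, 6, 7, 8}
AG (b -> E[p U ~q]): greatest fixpoint, start Z0 = {0, 1, 2, 4, 5, 6, 7, 8}, keep only states in Sat with every successor in Z. Already a fixed point.
Sat(AG (b -> E[p U ~q])) = {0, 1, 2, 4, 5, 6, 7, 8}
3 ∉ Sat(AG (b -> E[p U ~q])) = {0, 1, 2, 4, 5, 6, 7, 8}, so the formula does not hold at 3.

No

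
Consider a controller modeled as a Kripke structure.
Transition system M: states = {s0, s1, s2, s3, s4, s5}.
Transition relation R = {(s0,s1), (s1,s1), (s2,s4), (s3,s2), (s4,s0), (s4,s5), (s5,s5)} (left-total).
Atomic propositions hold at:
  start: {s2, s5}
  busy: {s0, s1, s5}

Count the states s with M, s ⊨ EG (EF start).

EF start: least fixpoint, start Z0 = {s2, s5}, add states with some successor in Z. Z1 = {s2, s3, s4, s5}; fixed.
Sat(EF start) = {s2, s3, s4, s5}
EG (EF start): greatest fixpoint, start Z0 = {s2, s3, s4, s5}, keep only states in Sat with some successor in Z. Already a fixed point.
Sat(EG (EF start)) = {s2, s3, s4, s5}
|Sat(EG (EF start))| = |{s2, s3, s4, s5}| = 4.

4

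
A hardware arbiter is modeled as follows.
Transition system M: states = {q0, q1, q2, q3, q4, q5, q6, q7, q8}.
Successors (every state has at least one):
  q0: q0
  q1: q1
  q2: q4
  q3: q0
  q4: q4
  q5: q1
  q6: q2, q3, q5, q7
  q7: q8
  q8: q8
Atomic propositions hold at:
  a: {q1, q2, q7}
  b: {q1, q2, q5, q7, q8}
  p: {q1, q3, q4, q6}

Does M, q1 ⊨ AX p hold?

Sat(AX p) = {s : every successor in {q1, q3, q4, q6}} = {q1, q2, q4, q5}
q1 ∈ Sat(AX p) = {q1, q2, q4, q5}, so the formula holds at q1.

Yes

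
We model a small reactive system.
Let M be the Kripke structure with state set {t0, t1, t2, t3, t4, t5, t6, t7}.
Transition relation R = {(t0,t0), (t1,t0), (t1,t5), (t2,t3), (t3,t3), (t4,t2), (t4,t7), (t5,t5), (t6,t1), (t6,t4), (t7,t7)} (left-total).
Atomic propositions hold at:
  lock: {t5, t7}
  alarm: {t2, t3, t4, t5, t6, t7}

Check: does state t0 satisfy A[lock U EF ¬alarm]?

Sat(¬alarm) = {t0, t1}
EF ¬alarm: least fixpoint, start Z0 = {t0, t1}, add states with some successor in Z. Z1 = {t0, t1, t6}; fixed.
Sat(EF ¬alarm) = {t0, t1, t6}
A[lock U EF ¬alarm]: least fixpoint, start Z0 = Sat(EF ¬alarm) = {t0, t1, t6}, add states in Sat(lock) with every successor in Z. Already a fixed point.
Sat(A[lock U EF ¬alarm]) = {t0, t1, t6}
t0 ∈ Sat(A[lock U EF ¬alarm]) = {t0, t1, t6}, so the formula holds at t0.

Yes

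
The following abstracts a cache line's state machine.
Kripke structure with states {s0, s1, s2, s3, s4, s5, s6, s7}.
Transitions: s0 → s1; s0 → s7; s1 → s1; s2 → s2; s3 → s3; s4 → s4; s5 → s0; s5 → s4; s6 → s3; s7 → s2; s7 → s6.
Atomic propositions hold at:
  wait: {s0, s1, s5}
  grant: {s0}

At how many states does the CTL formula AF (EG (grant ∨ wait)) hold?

3

Sat(grant ∨ wait) = {s0, s1, s5}
EG (grant ∨ wait): greatest fixpoint, start Z0 = {s0, s1, s5}, keep only states in Sat with some successor in Z. Already a fixed point.
Sat(EG (grant ∨ wait)) = {s0, s1, s5}
AF (EG (grant ∨ wait)): least fixpoint, start Z0 = {s0, s1, s5}, add states with every successor in Z. Already a fixed point.
Sat(AF (EG (grant ∨ wait))) = {s0, s1, s5}
|Sat(AF (EG (grant ∨ wait)))| = |{s0, s1, s5}| = 3.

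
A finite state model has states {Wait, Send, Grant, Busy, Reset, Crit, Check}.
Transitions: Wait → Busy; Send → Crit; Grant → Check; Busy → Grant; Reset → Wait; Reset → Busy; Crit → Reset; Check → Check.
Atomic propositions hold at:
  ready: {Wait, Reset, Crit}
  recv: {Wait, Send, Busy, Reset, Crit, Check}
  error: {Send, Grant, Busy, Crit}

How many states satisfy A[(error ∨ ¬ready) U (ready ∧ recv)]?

4

Sat(¬ready) = {Send, Grant, Busy, Check}
Sat(error ∨ ¬ready) = {Send, Grant, Busy, Crit, Check}
Sat(ready ∧ recv) = {Wait, Reset, Crit}
A[(error ∨ ¬ready) U (ready ∧ recv)]: least fixpoint, start Z0 = Sat((ready ∧ recv)) = {Wait, Reset, Crit}, add states in Sat(error ∨ ¬ready) with every successor in Z. Z1 = {Wait, Send, Reset, Crit}; fixed.
Sat(A[(error ∨ ¬ready) U (ready ∧ recv)]) = {Wait, Send, Reset, Crit}
|Sat(A[(error ∨ ¬ready) U (ready ∧ recv)])| = |{Wait, Send, Reset, Crit}| = 4.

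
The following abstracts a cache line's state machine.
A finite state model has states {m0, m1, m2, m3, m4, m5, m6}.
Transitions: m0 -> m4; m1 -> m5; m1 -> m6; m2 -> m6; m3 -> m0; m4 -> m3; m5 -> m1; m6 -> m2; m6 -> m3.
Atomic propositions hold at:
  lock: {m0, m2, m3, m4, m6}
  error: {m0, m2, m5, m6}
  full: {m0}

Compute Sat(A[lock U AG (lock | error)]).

{m0, m2, m3, m4, m6}

Sat(lock | error) = {m0, m2, m3, m4, m5, m6}
AG (lock | error): greatest fixpoint, start Z0 = {m0, m2, m3, m4, m5, m6}, keep only states in Sat with every successor in Z. Z1 = {m0, m2, m3, m4, m6}; fixed.
Sat(AG (lock | error)) = {m0, m2, m3, m4, m6}
A[lock U AG (lock | error)]: least fixpoint, start Z0 = Sat(AG (lock | error)) = {m0, m2, m3, m4, m6}, add states in Sat(lock) with every successor in Z. Already a fixed point.
Sat(A[lock U AG (lock | error)]) = {m0, m2, m3, m4, m6}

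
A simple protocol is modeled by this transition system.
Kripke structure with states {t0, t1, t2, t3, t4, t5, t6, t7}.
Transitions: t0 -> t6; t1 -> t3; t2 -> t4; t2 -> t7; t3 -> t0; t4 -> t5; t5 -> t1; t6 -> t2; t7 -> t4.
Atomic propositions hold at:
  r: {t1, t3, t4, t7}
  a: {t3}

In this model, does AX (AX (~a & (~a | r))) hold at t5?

No

Sat(~a) = {t0, t1, t2, t4, t5, t6, t7}
Sat(~a | r) = {t0, t1, t2, t3, t4, t5, t6, t7}
Sat(~a & (~a | r)) = {t0, t1, t2, t4, t5, t6, t7}
Sat(AX (~a & (~a | r))) = {s : every successor in {t0, t1, t2, t4, t5, t6, t7}} = {t0, t2, t3, t4, t5, t6, t7}
Sat(AX (AX (~a & (~a | r)))) = {s : every successor in {t0, t2, t3, t4, t5, t6, t7}} = {t0, t1, t2, t3, t4, t6, t7}
t5 ∉ Sat(AX (AX (~a & (~a | r)))) = {t0, t1, t2, t3, t4, t6, t7}, so the formula does not hold at t5.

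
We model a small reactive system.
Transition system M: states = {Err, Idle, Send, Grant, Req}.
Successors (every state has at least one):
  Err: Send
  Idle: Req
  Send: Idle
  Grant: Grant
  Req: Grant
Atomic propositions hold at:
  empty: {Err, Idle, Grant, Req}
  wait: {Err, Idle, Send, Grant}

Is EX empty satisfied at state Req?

Yes

Sat(EX empty) = {s : some successor in {Err, Idle, Grant, Req}} = {Idle, Send, Grant, Req}
Req ∈ Sat(EX empty) = {Idle, Send, Grant, Req}, so the formula holds at Req.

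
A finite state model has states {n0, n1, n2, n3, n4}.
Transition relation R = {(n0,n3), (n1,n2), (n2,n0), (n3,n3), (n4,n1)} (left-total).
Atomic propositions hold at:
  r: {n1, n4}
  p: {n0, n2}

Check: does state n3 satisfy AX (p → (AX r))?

Sat(AX r) = {s : every successor in {n1, n4}} = {n4}
Sat(p → (AX r)) = {n1, n3, n4}
Sat(AX (p → (AX r))) = {s : every successor in {n1, n3, n4}} = {n0, n3, n4}
n3 ∈ Sat(AX (p → (AX r))) = {n0, n3, n4}, so the formula holds at n3.

Yes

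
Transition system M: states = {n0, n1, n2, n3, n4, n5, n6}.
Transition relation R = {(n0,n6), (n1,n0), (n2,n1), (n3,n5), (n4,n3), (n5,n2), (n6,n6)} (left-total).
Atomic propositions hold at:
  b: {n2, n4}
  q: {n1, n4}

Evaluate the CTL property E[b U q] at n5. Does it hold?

No

E[b U q]: least fixpoint, start Z0 = Sat(q) = {n1, n4}, add states in Sat(b) with some successor in Z. Z1 = {n1, n2, n4}; fixed.
Sat(E[b U q]) = {n1, n2, n4}
n5 ∉ Sat(E[b U q]) = {n1, n2, n4}, so the formula does not hold at n5.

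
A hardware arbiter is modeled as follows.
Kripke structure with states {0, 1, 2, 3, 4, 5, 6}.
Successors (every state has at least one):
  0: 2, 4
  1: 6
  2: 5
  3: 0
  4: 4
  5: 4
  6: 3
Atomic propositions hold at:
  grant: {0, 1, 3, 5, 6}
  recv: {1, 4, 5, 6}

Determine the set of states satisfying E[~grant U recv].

{1, 2, 4, 5, 6}

Sat(~grant) = {2, 4}
E[~grant U recv]: least fixpoint, start Z0 = Sat(recv) = {1, 4, 5, 6}, add states in Sat(~grant) with some successor in Z. Z1 = {1, 2, 4, 5, 6}; fixed.
Sat(E[~grant U recv]) = {1, 2, 4, 5, 6}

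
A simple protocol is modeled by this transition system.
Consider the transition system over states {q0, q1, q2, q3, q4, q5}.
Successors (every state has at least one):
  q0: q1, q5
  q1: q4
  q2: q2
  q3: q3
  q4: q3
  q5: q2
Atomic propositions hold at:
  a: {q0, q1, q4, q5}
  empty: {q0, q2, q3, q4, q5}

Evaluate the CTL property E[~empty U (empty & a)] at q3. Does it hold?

Sat(~empty) = {q1}
Sat(empty & a) = {q0, q4, q5}
E[~empty U (empty & a)]: least fixpoint, start Z0 = Sat((empty & a)) = {q0, q4, q5}, add states in Sat(~empty) with some successor in Z. Z1 = {q0, q1, q4, q5}; fixed.
Sat(E[~empty U (empty & a)]) = {q0, q1, q4, q5}
q3 ∉ Sat(E[~empty U (empty & a)]) = {q0, q1, q4, q5}, so the formula does not hold at q3.

No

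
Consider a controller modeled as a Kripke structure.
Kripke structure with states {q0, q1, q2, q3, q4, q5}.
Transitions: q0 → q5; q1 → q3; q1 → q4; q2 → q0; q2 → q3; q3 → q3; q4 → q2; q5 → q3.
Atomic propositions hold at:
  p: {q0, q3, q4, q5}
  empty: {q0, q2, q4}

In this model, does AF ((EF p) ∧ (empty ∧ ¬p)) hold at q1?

No

EF p: least fixpoint, start Z0 = {q0, q3, q4, q5}, add states with some successor in Z. Z1 = {q0, q1, q2, q3, q4, q5}; fixed.
Sat(EF p) = {q0, q1, q2, q3, q4, q5}
Sat(¬p) = {q1, q2}
Sat(empty ∧ ¬p) = {q2}
Sat((EF p) ∧ (empty ∧ ¬p)) = {q2}
AF ((EF p) ∧ (empty ∧ ¬p)): least fixpoint, start Z0 = {q2}, add states with every successor in Z. Z1 = {q2, q4}; fixed.
Sat(AF ((EF p) ∧ (empty ∧ ¬p))) = {q2, q4}
q1 ∉ Sat(AF ((EF p) ∧ (empty ∧ ¬p))) = {q2, q4}, so the formula does not hold at q1.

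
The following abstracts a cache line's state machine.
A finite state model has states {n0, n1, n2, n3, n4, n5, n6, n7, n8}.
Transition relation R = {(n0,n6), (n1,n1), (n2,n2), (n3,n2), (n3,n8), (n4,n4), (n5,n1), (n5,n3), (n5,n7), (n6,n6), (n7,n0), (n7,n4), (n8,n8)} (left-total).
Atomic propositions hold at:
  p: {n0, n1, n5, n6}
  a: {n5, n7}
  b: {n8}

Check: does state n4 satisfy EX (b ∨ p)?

No

Sat(b ∨ p) = {n0, n1, n5, n6, n8}
Sat(EX (b ∨ p)) = {s : some successor in {n0, n1, n5, n6, n8}} = {n0, n1, n3, n5, n6, n7, n8}
n4 ∉ Sat(EX (b ∨ p)) = {n0, n1, n3, n5, n6, n7, n8}, so the formula does not hold at n4.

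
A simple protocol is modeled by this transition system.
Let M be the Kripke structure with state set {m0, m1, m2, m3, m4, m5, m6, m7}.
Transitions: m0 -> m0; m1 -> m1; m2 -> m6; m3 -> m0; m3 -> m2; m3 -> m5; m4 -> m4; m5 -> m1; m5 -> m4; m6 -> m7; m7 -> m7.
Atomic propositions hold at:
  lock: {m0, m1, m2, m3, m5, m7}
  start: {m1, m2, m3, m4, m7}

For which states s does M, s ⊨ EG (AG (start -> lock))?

Sat(start -> lock) = {m0, m1, m2, m3, m5, m6, m7}
AG (start -> lock): greatest fixpoint, start Z0 = {m0, m1, m2, m3, m5, m6, m7}, keep only states in Sat with every successor in Z. Z1 = {m0, m1, m2, m3, m6, m7}; Z2 = {m0, m1, m2, m6, m7}; fixed.
Sat(AG (start -> lock)) = {m0, m1, m2, m6, m7}
EG (AG (start -> lock)): greatest fixpoint, start Z0 = {m0, m1, m2, m6, m7}, keep only states in Sat with some successor in Z. Already a fixed point.
Sat(EG (AG (start -> lock))) = {m0, m1, m2, m6, m7}

{m0, m1, m2, m6, m7}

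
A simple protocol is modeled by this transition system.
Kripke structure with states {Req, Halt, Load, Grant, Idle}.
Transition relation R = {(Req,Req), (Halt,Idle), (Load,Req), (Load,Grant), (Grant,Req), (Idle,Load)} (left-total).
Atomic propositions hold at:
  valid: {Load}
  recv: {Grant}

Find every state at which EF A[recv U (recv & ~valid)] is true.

{Halt, Load, Grant, Idle}

Sat(~valid) = {Req, Halt, Grant, Idle}
Sat(recv & ~valid) = {Grant}
A[recv U (recv & ~valid)]: least fixpoint, start Z0 = Sat((recv & ~valid)) = {Grant}, add states in Sat(recv) with every successor in Z. Already a fixed point.
Sat(A[recv U (recv & ~valid)]) = {Grant}
EF A[recv U (recv & ~valid)]: least fixpoint, start Z0 = {Grant}, add states with some successor in Z. Z1 = {Load, Grant}; Z2 = {Load, Grant, Idle}; Z3 = {Halt, Load, Grant, Idle}; fixed.
Sat(EF A[recv U (recv & ~valid)]) = {Halt, Load, Grant, Idle}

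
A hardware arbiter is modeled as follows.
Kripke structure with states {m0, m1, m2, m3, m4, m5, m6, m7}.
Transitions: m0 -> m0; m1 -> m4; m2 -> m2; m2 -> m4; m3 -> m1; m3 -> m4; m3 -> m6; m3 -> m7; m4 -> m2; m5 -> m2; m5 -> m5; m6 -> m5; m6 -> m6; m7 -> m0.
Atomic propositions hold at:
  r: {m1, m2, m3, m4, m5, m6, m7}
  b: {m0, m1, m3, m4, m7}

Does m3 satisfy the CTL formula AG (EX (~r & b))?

Sat(~r) = {m0}
Sat(~r & b) = {m0}
Sat(EX (~r & b)) = {s : some successor in {m0}} = {m0, m7}
AG (EX (~r & b)): greatest fixpoint, start Z0 = {m0, m7}, keep only states in Sat with every successor in Z. Already a fixed point.
Sat(AG (EX (~r & b))) = {m0, m7}
m3 ∉ Sat(AG (EX (~r & b))) = {m0, m7}, so the formula does not hold at m3.

No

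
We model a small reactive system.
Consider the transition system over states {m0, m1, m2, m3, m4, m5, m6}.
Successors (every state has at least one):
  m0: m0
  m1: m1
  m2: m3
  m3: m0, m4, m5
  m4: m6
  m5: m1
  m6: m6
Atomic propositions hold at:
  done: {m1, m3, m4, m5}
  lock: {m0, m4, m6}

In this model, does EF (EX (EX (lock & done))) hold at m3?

No

Sat(lock & done) = {m4}
Sat(EX (lock & done)) = {s : some successor in {m4}} = {m3}
Sat(EX (EX (lock & done))) = {s : some successor in {m3}} = {m2}
EF (EX (EX (lock & done))): least fixpoint, start Z0 = {m2}, add states with some successor in Z. Already a fixed point.
Sat(EF (EX (EX (lock & done)))) = {m2}
m3 ∉ Sat(EF (EX (EX (lock & done)))) = {m2}, so the formula does not hold at m3.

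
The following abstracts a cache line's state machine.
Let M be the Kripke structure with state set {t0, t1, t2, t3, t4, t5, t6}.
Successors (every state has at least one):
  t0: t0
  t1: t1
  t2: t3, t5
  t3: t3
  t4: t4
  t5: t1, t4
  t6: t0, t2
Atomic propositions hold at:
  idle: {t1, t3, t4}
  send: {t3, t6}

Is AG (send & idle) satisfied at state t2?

No

Sat(send & idle) = {t3}
AG (send & idle): greatest fixpoint, start Z0 = {t3}, keep only states in Sat with every successor in Z. Already a fixed point.
Sat(AG (send & idle)) = {t3}
t2 ∉ Sat(AG (send & idle)) = {t3}, so the formula does not hold at t2.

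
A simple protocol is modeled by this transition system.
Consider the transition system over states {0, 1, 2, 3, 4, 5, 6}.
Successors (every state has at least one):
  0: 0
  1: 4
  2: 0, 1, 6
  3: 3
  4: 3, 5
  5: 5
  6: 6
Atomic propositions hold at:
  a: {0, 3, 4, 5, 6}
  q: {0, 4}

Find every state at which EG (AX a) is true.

{0, 1, 3, 4, 5, 6}

Sat(AX a) = {s : every successor in {0, 3, 4, 5, 6}} = {0, 1, 3, 4, 5, 6}
EG (AX a): greatest fixpoint, start Z0 = {0, 1, 3, 4, 5, 6}, keep only states in Sat with some successor in Z. Already a fixed point.
Sat(EG (AX a)) = {0, 1, 3, 4, 5, 6}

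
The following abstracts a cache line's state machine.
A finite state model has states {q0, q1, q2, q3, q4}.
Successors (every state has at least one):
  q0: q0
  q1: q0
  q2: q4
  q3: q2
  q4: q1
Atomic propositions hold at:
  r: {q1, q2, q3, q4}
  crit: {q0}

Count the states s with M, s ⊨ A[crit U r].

A[crit U r]: least fixpoint, start Z0 = Sat(r) = {q1, q2, q3, q4}, add states in Sat(crit) with every successor in Z. Already a fixed point.
Sat(A[crit U r]) = {q1, q2, q3, q4}
|Sat(A[crit U r])| = |{q1, q2, q3, q4}| = 4.

4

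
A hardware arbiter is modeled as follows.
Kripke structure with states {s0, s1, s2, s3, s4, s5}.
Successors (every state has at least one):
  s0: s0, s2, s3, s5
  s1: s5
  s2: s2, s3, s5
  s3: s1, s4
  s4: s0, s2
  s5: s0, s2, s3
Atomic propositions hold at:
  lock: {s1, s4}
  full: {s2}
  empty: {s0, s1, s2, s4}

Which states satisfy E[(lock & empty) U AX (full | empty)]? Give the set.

Sat(lock & empty) = {s1, s4}
Sat(full | empty) = {s0, s1, s2, s4}
Sat(AX (full | empty)) = {s : every successor in {s0, s1, s2, s4}} = {s3, s4}
E[(lock & empty) U AX (full | empty)]: least fixpoint, start Z0 = Sat(AX (full | empty)) = {s3, s4}, add states in Sat(lock & empty) with some successor in Z. Already a fixed point.
Sat(E[(lock & empty) U AX (full | empty)]) = {s3, s4}

{s3, s4}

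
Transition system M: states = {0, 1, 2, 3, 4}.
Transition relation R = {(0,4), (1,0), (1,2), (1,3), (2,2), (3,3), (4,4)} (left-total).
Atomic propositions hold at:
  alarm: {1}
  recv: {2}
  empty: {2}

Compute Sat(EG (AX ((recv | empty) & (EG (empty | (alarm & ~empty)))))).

{2}

Sat(recv | empty) = {2}
Sat(~empty) = {0, 1, 3, 4}
Sat(alarm & ~empty) = {1}
Sat(empty | (alarm & ~empty)) = {1, 2}
EG (empty | (alarm & ~empty)): greatest fixpoint, start Z0 = {1, 2}, keep only states in Sat with some successor in Z. Already a fixed point.
Sat(EG (empty | (alarm & ~empty))) = {1, 2}
Sat((recv | empty) & (EG (empty | (alarm & ~empty)))) = {2}
Sat(AX ((recv | empty) & (EG (empty | (alarm & ~empty))))) = {s : every successor in {2}} = {2}
EG (AX ((recv | empty) & (EG (empty | (alarm & ~empty))))): greatest fixpoint, start Z0 = {2}, keep only states in Sat with some successor in Z. Already a fixed point.
Sat(EG (AX ((recv | empty) & (EG (empty | (alarm & ~empty)))))) = {2}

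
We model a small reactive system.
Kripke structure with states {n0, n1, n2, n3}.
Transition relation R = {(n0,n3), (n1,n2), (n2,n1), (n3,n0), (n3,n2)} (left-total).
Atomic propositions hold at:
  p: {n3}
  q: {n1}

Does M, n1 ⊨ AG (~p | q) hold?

Sat(~p) = {n0, n1, n2}
Sat(~p | q) = {n0, n1, n2}
AG (~p | q): greatest fixpoint, start Z0 = {n0, n1, n2}, keep only states in Sat with every successor in Z. Z1 = {n1, n2}; fixed.
Sat(AG (~p | q)) = {n1, n2}
n1 ∈ Sat(AG (~p | q)) = {n1, n2}, so the formula holds at n1.

Yes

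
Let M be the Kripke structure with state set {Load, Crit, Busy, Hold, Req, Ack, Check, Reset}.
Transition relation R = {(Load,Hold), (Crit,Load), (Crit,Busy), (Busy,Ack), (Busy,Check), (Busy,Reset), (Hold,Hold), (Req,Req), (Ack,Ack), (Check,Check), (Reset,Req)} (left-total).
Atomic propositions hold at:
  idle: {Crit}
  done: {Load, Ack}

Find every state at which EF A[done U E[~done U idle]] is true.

{Crit}

Sat(~done) = {Crit, Busy, Hold, Req, Check, Reset}
E[~done U idle]: least fixpoint, start Z0 = Sat(idle) = {Crit}, add states in Sat(~done) with some successor in Z. Already a fixed point.
Sat(E[~done U idle]) = {Crit}
A[done U E[~done U idle]]: least fixpoint, start Z0 = Sat(E[~done U idle]) = {Crit}, add states in Sat(done) with every successor in Z. Already a fixed point.
Sat(A[done U E[~done U idle]]) = {Crit}
EF A[done U E[~done U idle]]: least fixpoint, start Z0 = {Crit}, add states with some successor in Z. Already a fixed point.
Sat(EF A[done U E[~done U idle]]) = {Crit}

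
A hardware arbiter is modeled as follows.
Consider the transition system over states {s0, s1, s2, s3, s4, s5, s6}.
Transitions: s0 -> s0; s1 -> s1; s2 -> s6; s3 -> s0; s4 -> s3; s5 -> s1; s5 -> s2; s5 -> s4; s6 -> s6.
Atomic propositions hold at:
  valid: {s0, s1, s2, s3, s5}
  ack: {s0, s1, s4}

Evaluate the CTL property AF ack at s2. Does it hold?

AF ack: least fixpoint, start Z0 = {s0, s1, s4}, add states with every successor in Z. Z1 = {s0, s1, s3, s4}; fixed.
Sat(AF ack) = {s0, s1, s3, s4}
s2 ∉ Sat(AF ack) = {s0, s1, s3, s4}, so the formula does not hold at s2.

No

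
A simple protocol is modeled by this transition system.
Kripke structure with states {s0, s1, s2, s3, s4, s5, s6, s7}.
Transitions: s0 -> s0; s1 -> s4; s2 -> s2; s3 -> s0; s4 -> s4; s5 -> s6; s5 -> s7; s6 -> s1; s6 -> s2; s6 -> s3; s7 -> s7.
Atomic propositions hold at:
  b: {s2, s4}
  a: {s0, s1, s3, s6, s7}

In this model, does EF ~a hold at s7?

Sat(~a) = {s2, s4, s5}
EF ~a: least fixpoint, start Z0 = {s2, s4, s5}, add states with some successor in Z. Z1 = {s1, s2, s4, s5, s6}; fixed.
Sat(EF ~a) = {s1, s2, s4, s5, s6}
s7 ∉ Sat(EF ~a) = {s1, s2, s4, s5, s6}, so the formula does not hold at s7.

No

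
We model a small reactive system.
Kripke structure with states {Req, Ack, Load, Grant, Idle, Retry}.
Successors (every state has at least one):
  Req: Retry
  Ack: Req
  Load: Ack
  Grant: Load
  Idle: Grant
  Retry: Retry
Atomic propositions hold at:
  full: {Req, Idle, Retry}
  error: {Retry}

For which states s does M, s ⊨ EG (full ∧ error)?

Sat(full ∧ error) = {Retry}
EG (full ∧ error): greatest fixpoint, start Z0 = {Retry}, keep only states in Sat with some successor in Z. Already a fixed point.
Sat(EG (full ∧ error)) = {Retry}

{Retry}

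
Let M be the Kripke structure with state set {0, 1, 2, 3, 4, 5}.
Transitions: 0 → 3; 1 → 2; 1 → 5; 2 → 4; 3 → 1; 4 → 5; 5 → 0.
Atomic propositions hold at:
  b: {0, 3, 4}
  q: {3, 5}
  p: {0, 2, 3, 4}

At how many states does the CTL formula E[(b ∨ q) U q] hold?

4

Sat(b ∨ q) = {0, 3, 4, 5}
E[(b ∨ q) U q]: least fixpoint, start Z0 = Sat(q) = {3, 5}, add states in Sat(b ∨ q) with some successor in Z. Z1 = {0, 3, 4, 5}; fixed.
Sat(E[(b ∨ q) U q]) = {0, 3, 4, 5}
|Sat(E[(b ∨ q) U q])| = |{0, 3, 4, 5}| = 4.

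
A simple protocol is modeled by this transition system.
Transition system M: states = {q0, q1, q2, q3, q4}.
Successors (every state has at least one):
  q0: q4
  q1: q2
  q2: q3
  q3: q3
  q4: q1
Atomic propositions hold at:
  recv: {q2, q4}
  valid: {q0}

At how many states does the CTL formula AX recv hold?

Sat(AX recv) = {s : every successor in {q2, q4}} = {q0, q1}
|Sat(AX recv)| = |{q0, q1}| = 2.

2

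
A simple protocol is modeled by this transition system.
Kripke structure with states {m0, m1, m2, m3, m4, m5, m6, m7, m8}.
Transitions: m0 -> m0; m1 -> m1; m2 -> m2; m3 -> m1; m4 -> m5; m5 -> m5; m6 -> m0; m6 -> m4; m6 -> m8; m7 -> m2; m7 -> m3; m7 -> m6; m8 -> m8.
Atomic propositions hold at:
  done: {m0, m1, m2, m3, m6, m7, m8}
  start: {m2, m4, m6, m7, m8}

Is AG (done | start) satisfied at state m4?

Sat(done | start) = {m0, m1, m2, m3, m4, m6, m7, m8}
AG (done | start): greatest fixpoint, start Z0 = {m0, m1, m2, m3, m4, m6, m7, m8}, keep only states in Sat with every successor in Z. Z1 = {m0, m1, m2, m3, m6, m7, m8}; Z2 = {m0, m1, m2, m3, m7, m8}; Z3 = {m0, m1, m2, m3, m8}; fixed.
Sat(AG (done | start)) = {m0, m1, m2, m3, m8}
m4 ∉ Sat(AG (done | start)) = {m0, m1, m2, m3, m8}, so the formula does not hold at m4.

No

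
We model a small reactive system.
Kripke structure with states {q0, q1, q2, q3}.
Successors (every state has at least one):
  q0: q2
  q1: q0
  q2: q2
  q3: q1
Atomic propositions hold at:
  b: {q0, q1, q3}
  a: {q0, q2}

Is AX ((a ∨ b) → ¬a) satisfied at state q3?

Sat(a ∨ b) = {q0, q1, q2, q3}
Sat(¬a) = {q1, q3}
Sat((a ∨ b) → ¬a) = {q1, q3}
Sat(AX ((a ∨ b) → ¬a)) = {s : every successor in {q1, q3}} = {q3}
q3 ∈ Sat(AX ((a ∨ b) → ¬a)) = {q3}, so the formula holds at q3.

Yes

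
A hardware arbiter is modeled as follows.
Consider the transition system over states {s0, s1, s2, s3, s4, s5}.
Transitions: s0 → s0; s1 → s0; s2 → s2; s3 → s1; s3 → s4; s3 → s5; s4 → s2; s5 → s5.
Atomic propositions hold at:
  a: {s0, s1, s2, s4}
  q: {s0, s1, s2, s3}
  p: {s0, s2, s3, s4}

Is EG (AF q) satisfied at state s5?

AF q: least fixpoint, start Z0 = {s0, s1, s2, s3}, add states with every successor in Z. Z1 = {s0, s1, s2, s3, s4}; fixed.
Sat(AF q) = {s0, s1, s2, s3, s4}
EG (AF q): greatest fixpoint, start Z0 = {s0, s1, s2, s3, s4}, keep only states in Sat with some successor in Z. Already a fixed point.
Sat(EG (AF q)) = {s0, s1, s2, s3, s4}
s5 ∉ Sat(EG (AF q)) = {s0, s1, s2, s3, s4}, so the formula does not hold at s5.

No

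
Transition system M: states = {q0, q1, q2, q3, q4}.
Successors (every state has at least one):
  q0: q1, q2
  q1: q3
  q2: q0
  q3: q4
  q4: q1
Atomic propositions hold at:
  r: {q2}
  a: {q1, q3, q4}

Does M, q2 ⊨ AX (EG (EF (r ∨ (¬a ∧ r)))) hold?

Sat(¬a) = {q0, q2}
Sat(¬a ∧ r) = {q2}
Sat(r ∨ (¬a ∧ r)) = {q2}
EF (r ∨ (¬a ∧ r)): least fixpoint, start Z0 = {q2}, add states with some successor in Z. Z1 = {q0, q2}; fixed.
Sat(EF (r ∨ (¬a ∧ r))) = {q0, q2}
EG (EF (r ∨ (¬a ∧ r))): greatest fixpoint, start Z0 = {q0, q2}, keep only states in Sat with some successor in Z. Already a fixed point.
Sat(EG (EF (r ∨ (¬a ∧ r)))) = {q0, q2}
Sat(AX (EG (EF (r ∨ (¬a ∧ r))))) = {s : every successor in {q0, q2}} = {q2}
q2 ∈ Sat(AX (EG (EF (r ∨ (¬a ∧ r))))) = {q2}, so the formula holds at q2.

Yes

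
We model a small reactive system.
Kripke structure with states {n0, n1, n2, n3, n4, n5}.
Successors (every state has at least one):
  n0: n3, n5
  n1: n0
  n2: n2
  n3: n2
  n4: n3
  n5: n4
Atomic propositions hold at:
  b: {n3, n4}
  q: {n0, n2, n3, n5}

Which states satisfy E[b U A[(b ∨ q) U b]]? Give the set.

{n0, n3, n4, n5}

Sat(b ∨ q) = {n0, n2, n3, n4, n5}
A[(b ∨ q) U b]: least fixpoint, start Z0 = Sat(b) = {n3, n4}, add states in Sat(b ∨ q) with every successor in Z. Z1 = {n3, n4, n5}; Z2 = {n0, n3, n4, n5}; fixed.
Sat(A[(b ∨ q) U b]) = {n0, n3, n4, n5}
E[b U A[(b ∨ q) U b]]: least fixpoint, start Z0 = Sat(A[(b ∨ q) U b]) = {n0, n3, n4, n5}, add states in Sat(b) with some successor in Z. Already a fixed point.
Sat(E[b U A[(b ∨ q) U b]]) = {n0, n3, n4, n5}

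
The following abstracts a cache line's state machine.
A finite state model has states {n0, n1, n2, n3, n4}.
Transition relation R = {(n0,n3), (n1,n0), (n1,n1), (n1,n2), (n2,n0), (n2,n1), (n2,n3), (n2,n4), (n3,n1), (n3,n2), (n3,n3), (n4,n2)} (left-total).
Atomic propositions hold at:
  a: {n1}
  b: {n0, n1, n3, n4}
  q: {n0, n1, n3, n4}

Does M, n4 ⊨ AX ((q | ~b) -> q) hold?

Sat(~b) = {n2}
Sat(q | ~b) = {n0, n1, n2, n3, n4}
Sat((q | ~b) -> q) = {n0, n1, n3, n4}
Sat(AX ((q | ~b) -> q)) = {s : every successor in {n0, n1, n3, n4}} = {n0, n2}
n4 ∉ Sat(AX ((q | ~b) -> q)) = {n0, n2}, so the formula does not hold at n4.

No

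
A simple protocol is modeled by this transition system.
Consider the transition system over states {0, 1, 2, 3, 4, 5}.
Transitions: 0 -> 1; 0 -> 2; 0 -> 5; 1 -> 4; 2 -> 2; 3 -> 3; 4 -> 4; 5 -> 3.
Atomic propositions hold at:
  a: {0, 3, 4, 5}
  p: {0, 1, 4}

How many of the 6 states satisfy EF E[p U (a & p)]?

3

Sat(a & p) = {0, 4}
E[p U (a & p)]: least fixpoint, start Z0 = Sat((a & p)) = {0, 4}, add states in Sat(p) with some successor in Z. Z1 = {0, 1, 4}; fixed.
Sat(E[p U (a & p)]) = {0, 1, 4}
EF E[p U (a & p)]: least fixpoint, start Z0 = {0, 1, 4}, add states with some successor in Z. Already a fixed point.
Sat(EF E[p U (a & p)]) = {0, 1, 4}
|Sat(EF E[p U (a & p)])| = |{0, 1, 4}| = 3.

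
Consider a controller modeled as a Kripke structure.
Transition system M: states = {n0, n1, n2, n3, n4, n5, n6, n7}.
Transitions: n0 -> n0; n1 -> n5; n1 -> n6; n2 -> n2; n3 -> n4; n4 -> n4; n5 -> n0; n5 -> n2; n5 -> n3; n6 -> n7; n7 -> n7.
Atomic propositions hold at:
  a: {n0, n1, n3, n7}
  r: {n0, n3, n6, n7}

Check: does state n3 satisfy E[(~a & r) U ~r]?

No

Sat(~a) = {n2, n4, n5, n6}
Sat(~a & r) = {n6}
Sat(~r) = {n1, n2, n4, n5}
E[(~a & r) U ~r]: least fixpoint, start Z0 = Sat(~r) = {n1, n2, n4, n5}, add states in Sat(~a & r) with some successor in Z. Already a fixed point.
Sat(E[(~a & r) U ~r]) = {n1, n2, n4, n5}
n3 ∉ Sat(E[(~a & r) U ~r]) = {n1, n2, n4, n5}, so the formula does not hold at n3.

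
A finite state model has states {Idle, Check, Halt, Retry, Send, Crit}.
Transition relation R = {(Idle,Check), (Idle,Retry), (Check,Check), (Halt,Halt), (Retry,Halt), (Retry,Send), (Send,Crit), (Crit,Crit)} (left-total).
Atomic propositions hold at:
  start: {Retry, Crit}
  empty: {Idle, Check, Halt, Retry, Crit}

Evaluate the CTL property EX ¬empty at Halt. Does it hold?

No

Sat(¬empty) = {Send}
Sat(EX ¬empty) = {s : some successor in {Send}} = {Retry}
Halt ∉ Sat(EX ¬empty) = {Retry}, so the formula does not hold at Halt.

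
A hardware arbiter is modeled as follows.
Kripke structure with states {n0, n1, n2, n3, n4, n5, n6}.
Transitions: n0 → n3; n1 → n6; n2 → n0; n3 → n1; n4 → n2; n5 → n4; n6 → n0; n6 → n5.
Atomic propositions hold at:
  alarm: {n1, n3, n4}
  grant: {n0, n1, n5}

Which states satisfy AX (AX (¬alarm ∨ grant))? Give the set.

Sat(¬alarm) = {n0, n2, n5, n6}
Sat(¬alarm ∨ grant) = {n0, n1, n2, n5, n6}
Sat(AX (¬alarm ∨ grant)) = {s : every successor in {n0, n1, n2, n5, n6}} = {n1, n2, n3, n4, n6}
Sat(AX (AX (¬alarm ∨ grant))) = {s : every successor in {n1, n2, n3, n4, n6}} = {n0, n1, n3, n4, n5}

{n0, n1, n3, n4, n5}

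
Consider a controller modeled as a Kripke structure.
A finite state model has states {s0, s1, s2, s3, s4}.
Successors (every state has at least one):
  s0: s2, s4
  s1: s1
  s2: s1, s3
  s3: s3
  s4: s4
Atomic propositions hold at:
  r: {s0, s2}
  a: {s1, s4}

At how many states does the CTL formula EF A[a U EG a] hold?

4

EG a: greatest fixpoint, start Z0 = {s1, s4}, keep only states in Sat with some successor in Z. Already a fixed point.
Sat(EG a) = {s1, s4}
A[a U EG a]: least fixpoint, start Z0 = Sat(EG a) = {s1, s4}, add states in Sat(a) with every successor in Z. Already a fixed point.
Sat(A[a U EG a]) = {s1, s4}
EF A[a U EG a]: least fixpoint, start Z0 = {s1, s4}, add states with some successor in Z. Z1 = {s0, s1, s2, s4}; fixed.
Sat(EF A[a U EG a]) = {s0, s1, s2, s4}
|Sat(EF A[a U EG a])| = |{s0, s1, s2, s4}| = 4.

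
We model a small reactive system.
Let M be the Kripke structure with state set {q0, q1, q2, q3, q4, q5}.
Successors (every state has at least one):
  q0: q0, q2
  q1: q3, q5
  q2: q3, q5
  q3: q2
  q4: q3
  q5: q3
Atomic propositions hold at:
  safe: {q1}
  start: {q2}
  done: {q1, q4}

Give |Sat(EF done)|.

2

EF done: least fixpoint, start Z0 = {q1, q4}, add states with some successor in Z. Already a fixed point.
Sat(EF done) = {q1, q4}
|Sat(EF done)| = |{q1, q4}| = 2.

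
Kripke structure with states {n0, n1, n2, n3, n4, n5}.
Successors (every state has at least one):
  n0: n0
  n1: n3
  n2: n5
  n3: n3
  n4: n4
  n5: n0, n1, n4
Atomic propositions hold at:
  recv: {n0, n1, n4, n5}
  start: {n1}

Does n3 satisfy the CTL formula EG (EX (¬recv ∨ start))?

Sat(¬recv) = {n2, n3}
Sat(¬recv ∨ start) = {n1, n2, n3}
Sat(EX (¬recv ∨ start)) = {s : some successor in {n1, n2, n3}} = {n1, n3, n5}
EG (EX (¬recv ∨ start)): greatest fixpoint, start Z0 = {n1, n3, n5}, keep only states in Sat with some successor in Z. Already a fixed point.
Sat(EG (EX (¬recv ∨ start))) = {n1, n3, n5}
n3 ∈ Sat(EG (EX (¬recv ∨ start))) = {n1, n3, n5}, so the formula holds at n3.

Yes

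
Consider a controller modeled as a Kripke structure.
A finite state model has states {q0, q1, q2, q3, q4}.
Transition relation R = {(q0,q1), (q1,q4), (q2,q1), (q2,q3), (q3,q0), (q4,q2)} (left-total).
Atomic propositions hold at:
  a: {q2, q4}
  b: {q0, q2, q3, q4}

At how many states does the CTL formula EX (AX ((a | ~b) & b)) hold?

Sat(~b) = {q1}
Sat(a | ~b) = {q1, q2, q4}
Sat((a | ~b) & b) = {q2, q4}
Sat(AX ((a | ~b) & b)) = {s : every successor in {q2, q4}} = {q1, q4}
Sat(EX (AX ((a | ~b) & b))) = {s : some successor in {q1, q4}} = {q0, q1, q2}
|Sat(EX (AX ((a | ~b) & b)))| = |{q0, q1, q2}| = 3.

3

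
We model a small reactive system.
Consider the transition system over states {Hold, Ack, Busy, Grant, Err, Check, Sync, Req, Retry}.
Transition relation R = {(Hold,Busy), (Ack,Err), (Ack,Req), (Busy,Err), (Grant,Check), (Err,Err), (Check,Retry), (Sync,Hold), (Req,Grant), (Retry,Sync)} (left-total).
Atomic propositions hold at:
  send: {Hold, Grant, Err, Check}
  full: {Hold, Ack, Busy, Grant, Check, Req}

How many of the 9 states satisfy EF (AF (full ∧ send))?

7

Sat(full ∧ send) = {Hold, Grant, Check}
AF (full ∧ send): least fixpoint, start Z0 = {Hold, Grant, Check}, add states with every successor in Z. Z1 = {Hold, Grant, Check, Sync, Req}; Z2 = {Hold, Grant, Check, Sync, Req, Retry}; fixed.
Sat(AF (full ∧ send)) = {Hold, Grant, Check, Sync, Req, Retry}
EF (AF (full ∧ send)): least fixpoint, start Z0 = {Hold, Grant, Check, Sync, Req, Retry}, add states with some successor in Z. Z1 = {Hold, Ack, Grant, Check, Sync, Req, Retry}; fixed.
Sat(EF (AF (full ∧ send))) = {Hold, Ack, Grant, Check, Sync, Req, Retry}
|Sat(EF (AF (full ∧ send)))| = |{Hold, Ack, Grant, Check, Sync, Req, Retry}| = 7.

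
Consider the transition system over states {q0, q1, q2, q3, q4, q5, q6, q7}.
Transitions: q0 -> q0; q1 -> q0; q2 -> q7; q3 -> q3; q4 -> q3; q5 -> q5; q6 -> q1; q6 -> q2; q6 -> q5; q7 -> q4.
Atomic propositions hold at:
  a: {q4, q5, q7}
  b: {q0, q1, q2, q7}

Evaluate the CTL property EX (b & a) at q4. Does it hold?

No

Sat(b & a) = {q7}
Sat(EX (b & a)) = {s : some successor in {q7}} = {q2}
q4 ∉ Sat(EX (b & a)) = {q2}, so the formula does not hold at q4.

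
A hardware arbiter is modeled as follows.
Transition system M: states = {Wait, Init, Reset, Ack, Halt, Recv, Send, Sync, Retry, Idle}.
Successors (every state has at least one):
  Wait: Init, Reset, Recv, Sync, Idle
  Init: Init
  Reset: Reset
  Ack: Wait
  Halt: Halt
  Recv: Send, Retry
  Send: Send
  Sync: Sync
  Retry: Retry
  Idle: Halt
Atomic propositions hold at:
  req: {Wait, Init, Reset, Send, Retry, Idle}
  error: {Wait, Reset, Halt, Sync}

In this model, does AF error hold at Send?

No

AF error: least fixpoint, start Z0 = {Wait, Reset, Halt, Sync}, add states with every successor in Z. Z1 = {Wait, Reset, Ack, Halt, Sync, Idle}; fixed.
Sat(AF error) = {Wait, Reset, Ack, Halt, Sync, Idle}
Send ∉ Sat(AF error) = {Wait, Reset, Ack, Halt, Sync, Idle}, so the formula does not hold at Send.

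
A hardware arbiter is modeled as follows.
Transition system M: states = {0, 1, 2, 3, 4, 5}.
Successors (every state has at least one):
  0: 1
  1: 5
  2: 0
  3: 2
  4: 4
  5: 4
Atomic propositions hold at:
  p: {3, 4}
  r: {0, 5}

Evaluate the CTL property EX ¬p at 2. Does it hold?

Sat(¬p) = {0, 1, 2, 5}
Sat(EX ¬p) = {s : some successor in {0, 1, 2, 5}} = {0, 1, 2, 3}
2 ∈ Sat(EX ¬p) = {0, 1, 2, 3}, so the formula holds at 2.

Yes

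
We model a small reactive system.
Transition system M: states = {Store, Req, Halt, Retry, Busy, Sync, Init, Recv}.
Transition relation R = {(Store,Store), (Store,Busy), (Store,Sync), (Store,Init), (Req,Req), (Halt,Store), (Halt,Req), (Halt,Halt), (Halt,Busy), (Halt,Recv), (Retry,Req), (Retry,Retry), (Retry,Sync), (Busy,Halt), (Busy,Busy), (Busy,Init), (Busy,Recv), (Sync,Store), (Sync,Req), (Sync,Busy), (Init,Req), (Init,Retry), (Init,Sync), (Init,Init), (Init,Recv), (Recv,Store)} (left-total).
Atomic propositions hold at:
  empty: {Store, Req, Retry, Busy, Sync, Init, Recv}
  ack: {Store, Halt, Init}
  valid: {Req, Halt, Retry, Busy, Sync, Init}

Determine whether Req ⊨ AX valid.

Yes

Sat(AX valid) = {s : every successor in {Req, Halt, Retry, Busy, Sync, Init}} = {Req, Retry}
Req ∈ Sat(AX valid) = {Req, Retry}, so the formula holds at Req.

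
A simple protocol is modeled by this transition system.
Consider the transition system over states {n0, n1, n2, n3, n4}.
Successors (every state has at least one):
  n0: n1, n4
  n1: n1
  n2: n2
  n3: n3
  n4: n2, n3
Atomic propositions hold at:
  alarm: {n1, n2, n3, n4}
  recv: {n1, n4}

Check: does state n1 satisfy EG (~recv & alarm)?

No

Sat(~recv) = {n0, n2, n3}
Sat(~recv & alarm) = {n2, n3}
EG (~recv & alarm): greatest fixpoint, start Z0 = {n2, n3}, keep only states in Sat with some successor in Z. Already a fixed point.
Sat(EG (~recv & alarm)) = {n2, n3}
n1 ∉ Sat(EG (~recv & alarm)) = {n2, n3}, so the formula does not hold at n1.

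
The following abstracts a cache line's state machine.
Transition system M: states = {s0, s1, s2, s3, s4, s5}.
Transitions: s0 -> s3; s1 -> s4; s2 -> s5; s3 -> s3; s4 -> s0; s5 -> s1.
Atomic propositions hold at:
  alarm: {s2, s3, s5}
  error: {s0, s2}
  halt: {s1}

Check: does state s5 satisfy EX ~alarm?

Yes

Sat(~alarm) = {s0, s1, s4}
Sat(EX ~alarm) = {s : some successor in {s0, s1, s4}} = {s1, s4, s5}
s5 ∈ Sat(EX ~alarm) = {s1, s4, s5}, so the formula holds at s5.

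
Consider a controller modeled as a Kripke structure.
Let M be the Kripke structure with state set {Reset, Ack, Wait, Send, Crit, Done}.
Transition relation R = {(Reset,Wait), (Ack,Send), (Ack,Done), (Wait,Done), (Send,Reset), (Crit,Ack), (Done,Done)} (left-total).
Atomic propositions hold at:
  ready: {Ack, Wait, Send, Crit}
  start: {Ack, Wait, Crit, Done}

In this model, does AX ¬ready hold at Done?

Yes

Sat(¬ready) = {Reset, Done}
Sat(AX ¬ready) = {s : every successor in {Reset, Done}} = {Wait, Send, Done}
Done ∈ Sat(AX ¬ready) = {Wait, Send, Done}, so the formula holds at Done.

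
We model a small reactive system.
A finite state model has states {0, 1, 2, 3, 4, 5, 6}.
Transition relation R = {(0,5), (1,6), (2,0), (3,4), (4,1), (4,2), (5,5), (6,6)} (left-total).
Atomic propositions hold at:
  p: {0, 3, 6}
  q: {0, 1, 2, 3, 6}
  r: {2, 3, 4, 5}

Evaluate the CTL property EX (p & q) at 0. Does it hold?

No

Sat(p & q) = {0, 3, 6}
Sat(EX (p & q)) = {s : some successor in {0, 3, 6}} = {1, 2, 6}
0 ∉ Sat(EX (p & q)) = {1, 2, 6}, so the formula does not hold at 0.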